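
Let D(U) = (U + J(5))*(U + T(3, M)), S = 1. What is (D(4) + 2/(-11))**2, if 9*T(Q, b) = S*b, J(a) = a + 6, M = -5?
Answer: 2886601/1089 ≈ 2650.7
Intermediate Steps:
J(a) = 6 + a
T(Q, b) = b/9 (T(Q, b) = (1*b)/9 = b/9)
D(U) = (11 + U)*(-5/9 + U) (D(U) = (U + (6 + 5))*(U + (1/9)*(-5)) = (U + 11)*(U - 5/9) = (11 + U)*(-5/9 + U))
(D(4) + 2/(-11))**2 = ((-55/9 + 4**2 + (94/9)*4) + 2/(-11))**2 = ((-55/9 + 16 + 376/9) + 2*(-1/11))**2 = (155/3 - 2/11)**2 = (1699/33)**2 = 2886601/1089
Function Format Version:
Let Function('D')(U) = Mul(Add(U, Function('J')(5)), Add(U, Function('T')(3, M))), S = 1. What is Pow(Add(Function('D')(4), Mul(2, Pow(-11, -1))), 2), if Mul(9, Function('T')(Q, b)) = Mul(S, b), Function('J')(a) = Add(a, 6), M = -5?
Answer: Rational(2886601, 1089) ≈ 2650.7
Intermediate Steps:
Function('J')(a) = Add(6, a)
Function('T')(Q, b) = Mul(Rational(1, 9), b) (Function('T')(Q, b) = Mul(Rational(1, 9), Mul(1, b)) = Mul(Rational(1, 9), b))
Function('D')(U) = Mul(Add(11, U), Add(Rational(-5, 9), U)) (Function('D')(U) = Mul(Add(U, Add(6, 5)), Add(U, Mul(Rational(1, 9), -5))) = Mul(Add(U, 11), Add(U, Rational(-5, 9))) = Mul(Add(11, U), Add(Rational(-5, 9), U)))
Pow(Add(Function('D')(4), Mul(2, Pow(-11, -1))), 2) = Pow(Add(Add(Rational(-55, 9), Pow(4, 2), Mul(Rational(94, 9), 4)), Mul(2, Pow(-11, -1))), 2) = Pow(Add(Add(Rational(-55, 9), 16, Rational(376, 9)), Mul(2, Rational(-1, 11))), 2) = Pow(Add(Rational(155, 3), Rational(-2, 11)), 2) = Pow(Rational(1699, 33), 2) = Rational(2886601, 1089)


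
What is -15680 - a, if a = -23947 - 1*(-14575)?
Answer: -6308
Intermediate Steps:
a = -9372 (a = -23947 + 14575 = -9372)
-15680 - a = -15680 - 1*(-9372) = -15680 + 9372 = -6308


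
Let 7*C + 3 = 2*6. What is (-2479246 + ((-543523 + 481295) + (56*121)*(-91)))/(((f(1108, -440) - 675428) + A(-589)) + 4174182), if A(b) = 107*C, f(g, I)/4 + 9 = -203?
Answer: -4421326/4897261 ≈ -0.90282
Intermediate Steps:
f(g, I) = -848 (f(g, I) = -36 + 4*(-203) = -36 - 812 = -848)
C = 9/7 (C = -3/7 + (2*6)/7 = -3/7 + (1/7)*12 = -3/7 + 12/7 = 9/7 ≈ 1.2857)
A(b) = 963/7 (A(b) = 107*(9/7) = 963/7)
(-2479246 + ((-543523 + 481295) + (56*121)*(-91)))/(((f(1108, -440) - 675428) + A(-589)) + 4174182) = (-2479246 + ((-543523 + 481295) + (56*121)*(-91)))/(((-848 - 675428) + 963/7) + 4174182) = (-2479246 + (-62228 + 6776*(-91)))/((-676276 + 963/7) + 4174182) = (-2479246 + (-62228 - 616616))/(-4732969/7 + 4174182) = (-2479246 - 678844)/(24486305/7) = -3158090*7/24486305 = -4421326/4897261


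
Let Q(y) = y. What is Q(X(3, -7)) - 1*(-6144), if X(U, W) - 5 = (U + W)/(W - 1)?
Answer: 12299/2 ≈ 6149.5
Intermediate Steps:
X(U, W) = 5 + (U + W)/(-1 + W) (X(U, W) = 5 + (U + W)/(W - 1) = 5 + (U + W)/(-1 + W))
Q(X(3, -7)) - 1*(-6144) = (-5 + 3 + 6*(-7))/(-1 - 7) - 1*(-6144) = (-5 + 3 - 42)/(-8) + 6144 = -⅛*(-44) + 6144 = 11/2 + 6144 = 12299/2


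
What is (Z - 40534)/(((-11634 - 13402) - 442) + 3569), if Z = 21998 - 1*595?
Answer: 6377/7303 ≈ 0.87320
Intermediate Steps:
Z = 21403 (Z = 21998 - 595 = 21403)
(Z - 40534)/(((-11634 - 13402) - 442) + 3569) = (21403 - 40534)/(((-11634 - 13402) - 442) + 3569) = -19131/((-25036 - 442) + 3569) = -19131/(-25478 + 3569) = -19131/(-21909) = -19131*(-1/21909) = 6377/7303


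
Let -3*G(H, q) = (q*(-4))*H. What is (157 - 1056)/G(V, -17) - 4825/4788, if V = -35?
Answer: -217828/101745 ≈ -2.1409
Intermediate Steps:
G(H, q) = 4*H*q/3 (G(H, q) = -q*(-4)*H/3 = -(-4*q)*H/3 = -(-4)*H*q/3 = 4*H*q/3)
(157 - 1056)/G(V, -17) - 4825/4788 = (157 - 1056)/(((4/3)*(-35)*(-17))) - 4825/4788 = -899/2380/3 - 4825*1/4788 = -899*3/2380 - 4825/4788 = -2697/2380 - 4825/4788 = -217828/101745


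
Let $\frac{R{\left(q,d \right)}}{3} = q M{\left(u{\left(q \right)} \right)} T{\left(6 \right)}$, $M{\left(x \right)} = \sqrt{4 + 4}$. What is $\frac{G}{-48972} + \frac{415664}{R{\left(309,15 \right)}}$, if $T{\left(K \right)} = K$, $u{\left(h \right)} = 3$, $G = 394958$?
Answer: $- \frac{197479}{24486} + \frac{51958 \sqrt{2}}{2781} \approx 18.357$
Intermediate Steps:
$M{\left(x \right)} = 2 \sqrt{2}$ ($M{\left(x \right)} = \sqrt{8} = 2 \sqrt{2}$)
$R{\left(q,d \right)} = 36 q \sqrt{2}$ ($R{\left(q,d \right)} = 3 q 2 \sqrt{2} \cdot 6 = 3 \cdot 2 q \sqrt{2} \cdot 6 = 3 \cdot 12 q \sqrt{2} = 36 q \sqrt{2}$)
$\frac{G}{-48972} + \frac{415664}{R{\left(309,15 \right)}} = \frac{394958}{-48972} + \frac{415664}{36 \cdot 309 \sqrt{2}} = 394958 \left(- \frac{1}{48972}\right) + \frac{415664}{11124 \sqrt{2}} = - \frac{197479}{24486} + 415664 \frac{\sqrt{2}}{22248} = - \frac{197479}{24486} + \frac{51958 \sqrt{2}}{2781}$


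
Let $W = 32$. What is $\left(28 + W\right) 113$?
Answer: $6780$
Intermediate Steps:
$\left(28 + W\right) 113 = \left(28 + 32\right) 113 = 60 \cdot 113 = 6780$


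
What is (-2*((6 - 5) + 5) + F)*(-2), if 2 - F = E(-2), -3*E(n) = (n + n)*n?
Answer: 44/3 ≈ 14.667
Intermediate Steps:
E(n) = -2*n²/3 (E(n) = -(n + n)*n/3 = -2*n*n/3 = -2*n²/3)
F = 14/3 (F = 2 - (-2)*(-2)²/3 = 2 - (-2)*4/3 = 2 - 1*(-8/3) = 2 + 8/3 = 14/3 ≈ 4.6667)
(-2*((6 - 5) + 5) + F)*(-2) = (-2*((6 - 5) + 5) + 14/3)*(-2) = (-2*(1 + 5) + 14/3)*(-2) = (-2*6 + 14/3)*(-2) = (-12 + 14/3)*(-2) = -22/3*(-2) = 44/3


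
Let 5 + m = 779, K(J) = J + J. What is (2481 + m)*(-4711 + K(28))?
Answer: -15152025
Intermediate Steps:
K(J) = 2*J
m = 774 (m = -5 + 779 = 774)
(2481 + m)*(-4711 + K(28)) = (2481 + 774)*(-4711 + 2*28) = 3255*(-4711 + 56) = 3255*(-4655) = -15152025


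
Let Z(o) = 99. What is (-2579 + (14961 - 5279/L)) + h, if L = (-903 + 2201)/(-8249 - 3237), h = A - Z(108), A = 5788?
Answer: 42045376/649 ≈ 64785.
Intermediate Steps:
h = 5689 (h = 5788 - 1*99 = 5788 - 99 = 5689)
L = -649/5743 (L = 1298/(-11486) = 1298*(-1/11486) = -649/5743 ≈ -0.11301)
(-2579 + (14961 - 5279/L)) + h = (-2579 + (14961 - 5279/(-649/5743))) + 5689 = (-2579 + (14961 - 5279*(-5743)/649)) + 5689 = (-2579 + (14961 - 1*(-30317297/649))) + 5689 = (-2579 + (14961 + 30317297/649)) + 5689 = (-2579 + 40026986/649) + 5689 = 38353215/649 + 5689 = 42045376/649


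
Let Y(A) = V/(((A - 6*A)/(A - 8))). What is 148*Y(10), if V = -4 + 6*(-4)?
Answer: 4144/25 ≈ 165.76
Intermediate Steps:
V = -28 (V = -4 - 24 = -28)
Y(A) = 28*(-8 + A)/(5*A) (Y(A) = -28*(A - 8)/(A - 6*A) = -28*(-(-8 + A)/(5*A)) = -(-28)*(-8 + A)/(5*A) = 28*(-8 + A)/(5*A))
148*Y(10) = 148*((28/5)*(-8 + 10)/10) = 148*((28/5)*(⅒)*2) = 148*(28/25) = 4144/25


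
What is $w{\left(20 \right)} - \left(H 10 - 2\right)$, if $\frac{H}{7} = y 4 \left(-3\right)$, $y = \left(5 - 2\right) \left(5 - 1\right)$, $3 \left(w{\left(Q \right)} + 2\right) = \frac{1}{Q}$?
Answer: $\frac{604801}{60} \approx 10080.0$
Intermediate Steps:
$w{\left(Q \right)} = -2 + \frac{1}{3 Q}$
$y = 12$ ($y = 3 \cdot 4 = 12$)
$H = -1008$ ($H = 7 \cdot 12 \cdot 4 \left(-3\right) = 7 \cdot 48 \left(-3\right) = 7 \left(-144\right) = -1008$)
$w{\left(20 \right)} - \left(H 10 - 2\right) = \left(-2 + \frac{1}{3 \cdot 20}\right) - \left(\left(-1008\right) 10 - 2\right) = \left(-2 + \frac{1}{3} \cdot \frac{1}{20}\right) - \left(-10080 - 2\right) = \left(-2 + \frac{1}{60}\right) - -10082 = - \frac{119}{60} + 10082 = \frac{604801}{60}$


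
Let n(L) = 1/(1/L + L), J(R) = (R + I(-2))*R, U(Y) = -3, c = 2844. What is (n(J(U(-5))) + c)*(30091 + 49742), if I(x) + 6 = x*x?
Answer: 51313379247/226 ≈ 2.2705e+8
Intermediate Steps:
I(x) = -6 + x² (I(x) = -6 + x*x = -6 + x²)
J(R) = R*(-2 + R) (J(R) = (R + (-6 + (-2)²))*R = (R + (-6 + 4))*R = (R - 2)*R = (-2 + R)*R = R*(-2 + R))
n(L) = 1/(L + 1/L)
(n(J(U(-5))) + c)*(30091 + 49742) = ((-3*(-2 - 3))/(1 + (-3*(-2 - 3))²) + 2844)*(30091 + 49742) = ((-3*(-5))/(1 + (-3*(-5))²) + 2844)*79833 = (15/(1 + 15²) + 2844)*79833 = (15/(1 + 225) + 2844)*79833 = (15/226 + 2844)*79833 = (642759/226)*79833 = 51313379247/226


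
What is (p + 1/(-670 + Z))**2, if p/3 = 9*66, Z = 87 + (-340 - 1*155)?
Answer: 3690221790025/1162084 ≈ 3.1755e+6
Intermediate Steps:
Z = -408 (Z = 87 + (-340 - 155) = 87 - 495 = -408)
p = 1782 (p = 3*(9*66) = 3*594 = 1782)
(p + 1/(-670 + Z))**2 = (1782 + 1/(-670 - 408))**2 = (1782 + 1/(-1078))**2 = (1782 - 1/1078)**2 = (1920995/1078)**2 = 3690221790025/1162084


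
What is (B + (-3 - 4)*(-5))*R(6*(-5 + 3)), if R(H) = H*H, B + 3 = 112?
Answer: 20736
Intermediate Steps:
B = 109 (B = -3 + 112 = 109)
R(H) = H²
(B + (-3 - 4)*(-5))*R(6*(-5 + 3)) = (109 + (-3 - 4)*(-5))*(6*(-5 + 3))² = (109 - 7*(-5))*(6*(-2))² = (109 + 35)*(-12)² = 144*144 = 20736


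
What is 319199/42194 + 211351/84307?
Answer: 35828454187/3557249558 ≈ 10.072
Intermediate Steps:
319199/42194 + 211351/84307 = 35828454187/3557249558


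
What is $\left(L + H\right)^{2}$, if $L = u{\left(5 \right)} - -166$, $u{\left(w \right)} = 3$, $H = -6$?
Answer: $26569$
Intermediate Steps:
$L = 169$ ($L = 3 - -166 = 3 + 166 = 169$)
$\left(L + H\right)^{2} = \left(169 - 6\right)^{2} = 163^{2} = 26569$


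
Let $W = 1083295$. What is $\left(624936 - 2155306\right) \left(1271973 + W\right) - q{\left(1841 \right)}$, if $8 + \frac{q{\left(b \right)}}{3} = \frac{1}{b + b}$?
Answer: $- \frac{13271516742998755}{3682} \approx -3.6044 \cdot 10^{12}$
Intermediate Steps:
$q{\left(b \right)} = -24 + \frac{3}{2 b}$ ($q{\left(b \right)} = -24 + \frac{3}{b + b} = -24 + \frac{3}{2 b}$)
$\left(624936 - 2155306\right) \left(1271973 + W\right) - q{\left(1841 \right)} = \left(624936 - 2155306\right) \left(1271973 + 1083295\right) - \left(-24 + \frac{3}{2 \cdot 1841}\right) = \left(-1530370\right) 2355268 - \left(-24 + \frac{3}{2} \cdot \frac{1}{1841}\right) = -3604431489160 - \left(-24 + \frac{3}{3682}\right) = -3604431489160 - - \frac{88365}{3682} = -3604431489160 + \frac{88365}{3682} = - \frac{13271516742998755}{3682}$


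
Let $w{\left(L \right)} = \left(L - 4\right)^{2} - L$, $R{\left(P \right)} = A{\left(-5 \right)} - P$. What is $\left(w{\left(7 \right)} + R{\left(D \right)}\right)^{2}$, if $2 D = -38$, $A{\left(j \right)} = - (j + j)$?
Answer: $961$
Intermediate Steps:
$A{\left(j \right)} = - 2 j$
$D = -19$ ($D = \frac{1}{2} \left(-38\right) = -19$)
$R{\left(P \right)} = 10 - P$ ($R{\left(P \right)} = \left(-2\right) \left(-5\right) - P = 10 - P$)
$w{\left(L \right)} = \left(-4 + L\right)^{2} - L$
$\left(w{\left(7 \right)} + R{\left(D \right)}\right)^{2} = \left(\left(\left(-4 + 7\right)^{2} - 7\right) + \left(10 - -19\right)\right)^{2} = \left(\left(3^{2} - 7\right) + \left(10 + 19\right)\right)^{2} = \left(\left(9 - 7\right) + 29\right)^{2} = \left(2 + 29\right)^{2} = 31^{2} = 961$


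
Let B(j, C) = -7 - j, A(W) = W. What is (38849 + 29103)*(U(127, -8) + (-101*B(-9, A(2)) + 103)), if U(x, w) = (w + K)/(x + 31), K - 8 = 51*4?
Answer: -524521488/79 ≈ -6.6395e+6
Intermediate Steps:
K = 212 (K = 8 + 51*4 = 8 + 204 = 212)
U(x, w) = (212 + w)/(31 + x) (U(x, w) = (w + 212)/(x + 31) = (212 + w)/(31 + x))
(38849 + 29103)*(U(127, -8) + (-101*B(-9, A(2)) + 103)) = (38849 + 29103)*((212 - 8)/(31 + 127) + (-101*(-7 - 1*(-9)) + 103)) = 67952*(204/158 + (-101*(-7 + 9) + 103)) = 67952*((1/158)*204 + (-101*2 + 103)) = 67952*(102/79 + (-202 + 103)) = 67952*(102/79 - 99) = 67952*(-7719/79) = -524521488/79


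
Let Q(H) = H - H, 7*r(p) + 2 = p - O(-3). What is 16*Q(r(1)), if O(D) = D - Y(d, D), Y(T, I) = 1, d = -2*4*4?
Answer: 0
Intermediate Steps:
d = -32 (d = -8*4 = -32)
O(D) = -1 + D (O(D) = D - 1*1 = D - 1 = -1 + D)
r(p) = 2/7 + p/7 (r(p) = -2/7 + (p - (-1 - 3))/7 = -2/7 + (p - 1*(-4))/7 = -2/7 + (p + 4)/7 = -2/7 + (4 + p)/7 = -2/7 + (4/7 + p/7) = 2/7 + p/7)
Q(H) = 0
16*Q(r(1)) = 16*0 = 0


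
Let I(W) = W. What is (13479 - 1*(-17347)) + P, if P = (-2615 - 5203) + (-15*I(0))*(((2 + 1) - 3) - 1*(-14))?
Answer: 23008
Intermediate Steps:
P = -7818 (P = (-2615 - 5203) + (-15*0)*(((2 + 1) - 3) - 1*(-14)) = -7818 + 0*((3 - 3) + 14) = -7818 + 0*(0 + 14) = -7818 + 0*14 = -7818 + 0 = -7818)
(13479 - 1*(-17347)) + P = (13479 - 1*(-17347)) - 7818 = (13479 + 17347) - 7818 = 30826 - 7818 = 23008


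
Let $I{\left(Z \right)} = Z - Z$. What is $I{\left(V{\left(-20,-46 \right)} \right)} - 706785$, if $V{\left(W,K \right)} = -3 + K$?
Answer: $-706785$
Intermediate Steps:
$I{\left(Z \right)} = 0$
$I{\left(V{\left(-20,-46 \right)} \right)} - 706785 = 0 - 706785 = -706785$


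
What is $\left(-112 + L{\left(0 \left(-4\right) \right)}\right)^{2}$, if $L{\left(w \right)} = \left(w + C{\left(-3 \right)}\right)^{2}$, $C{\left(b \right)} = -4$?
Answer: $9216$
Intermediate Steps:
$L{\left(w \right)} = \left(-4 + w\right)^{2}$ ($L{\left(w \right)} = \left(w - 4\right)^{2} = \left(-4 + w\right)^{2}$)
$\left(-112 + L{\left(0 \left(-4\right) \right)}\right)^{2} = \left(-112 + \left(-4 + 0 \left(-4\right)\right)^{2}\right)^{2} = \left(-112 + \left(-4 + 0\right)^{2}\right)^{2} = \left(-112 + \left(-4\right)^{2}\right)^{2} = \left(-112 + 16\right)^{2} = \left(-96\right)^{2} = 9216$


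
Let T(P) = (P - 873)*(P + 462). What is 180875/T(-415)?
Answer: -180875/60536 ≈ -2.9879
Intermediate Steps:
T(P) = (-873 + P)*(462 + P)
180875/T(-415) = 180875/(-403326 + (-415)² - 411*(-415)) = 180875/(-403326 + 172225 + 170565) = 180875/(-60536) = 180875*(-1/60536) = -180875/60536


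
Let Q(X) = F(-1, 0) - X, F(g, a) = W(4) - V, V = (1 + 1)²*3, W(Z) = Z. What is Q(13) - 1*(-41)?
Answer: 20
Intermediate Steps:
V = 12 (V = 2²*3 = 4*3 = 12)
F(g, a) = -8 (F(g, a) = 4 - 1*12 = 4 - 12 = -8)
Q(X) = -8 - X
Q(13) - 1*(-41) = (-8 - 1*13) - 1*(-41) = (-8 - 13) + 41 = -21 + 41 = 20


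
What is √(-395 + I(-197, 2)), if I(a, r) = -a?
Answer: 3*I*√22 ≈ 14.071*I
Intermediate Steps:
√(-395 + I(-197, 2)) = √(-395 - 1*(-197)) = √(-395 + 197) = √(-198) = 3*I*√22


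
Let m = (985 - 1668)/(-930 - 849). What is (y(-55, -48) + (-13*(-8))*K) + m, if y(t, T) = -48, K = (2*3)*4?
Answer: 4355675/1779 ≈ 2448.4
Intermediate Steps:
K = 24 (K = 6*4 = 24)
m = 683/1779 (m = -683/(-1779) = -683*(-1/1779) = 683/1779 ≈ 0.38392)
(y(-55, -48) + (-13*(-8))*K) + m = (-48 - 13*(-8)*24) + 683/1779 = (-48 + 104*24) + 683/1779 = (-48 + 2496) + 683/1779 = 2448 + 683/1779 = 4355675/1779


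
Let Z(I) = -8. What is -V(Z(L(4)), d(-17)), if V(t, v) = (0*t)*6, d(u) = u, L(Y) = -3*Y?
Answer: 0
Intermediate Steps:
V(t, v) = 0 (V(t, v) = 0*6 = 0)
-V(Z(L(4)), d(-17)) = -1*0 = 0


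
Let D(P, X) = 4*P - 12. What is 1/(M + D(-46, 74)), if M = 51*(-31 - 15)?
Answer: -1/2542 ≈ -0.00039339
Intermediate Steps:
D(P, X) = -12 + 4*P
M = -2346 (M = 51*(-46) = -2346)
1/(M + D(-46, 74)) = 1/(-2346 + (-12 + 4*(-46))) = 1/(-2346 + (-12 - 184)) = 1/(-2346 - 196) = 1/(-2542) = -1/2542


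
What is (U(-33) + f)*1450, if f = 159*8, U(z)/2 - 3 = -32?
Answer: 1760300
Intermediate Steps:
U(z) = -58 (U(z) = 6 + 2*(-32) = 6 - 64 = -58)
f = 1272
(U(-33) + f)*1450 = (-58 + 1272)*1450 = 1214*1450 = 1760300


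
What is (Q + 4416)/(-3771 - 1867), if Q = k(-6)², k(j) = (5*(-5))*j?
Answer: -13458/2819 ≈ -4.7740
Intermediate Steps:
k(j) = -25*j
Q = 22500 (Q = (-25*(-6))² = 150² = 22500)
(Q + 4416)/(-3771 - 1867) = (22500 + 4416)/(-3771 - 1867) = 26916/(-5638) = 26916*(-1/5638) = -13458/2819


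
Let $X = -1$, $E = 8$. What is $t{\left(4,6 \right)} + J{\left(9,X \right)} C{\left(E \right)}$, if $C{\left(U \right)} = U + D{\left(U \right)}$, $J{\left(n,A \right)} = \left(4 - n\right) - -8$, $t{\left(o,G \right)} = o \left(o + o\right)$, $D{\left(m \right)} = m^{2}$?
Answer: $248$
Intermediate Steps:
$t{\left(o,G \right)} = 2 o^{2}$ ($t{\left(o,G \right)} = o 2 o = 2 o^{2}$)
$J{\left(n,A \right)} = 12 - n$ ($J{\left(n,A \right)} = \left(4 - n\right) + 8 = 12 - n$)
$C{\left(U \right)} = U + U^{2}$
$t{\left(4,6 \right)} + J{\left(9,X \right)} C{\left(E \right)} = 2 \cdot 4^{2} + \left(12 - 9\right) 8 \left(1 + 8\right) = 2 \cdot 16 + \left(12 - 9\right) 8 \cdot 9 = 32 + 3 \cdot 72 = 32 + 216 = 248$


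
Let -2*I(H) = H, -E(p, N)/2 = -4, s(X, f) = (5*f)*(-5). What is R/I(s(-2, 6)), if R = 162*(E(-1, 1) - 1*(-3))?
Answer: 594/25 ≈ 23.760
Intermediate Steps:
s(X, f) = -25*f
E(p, N) = 8 (E(p, N) = -2*(-4) = 8)
I(H) = -H/2
R = 1782 (R = 162*(8 - 1*(-3)) = 162*(8 + 3) = 162*11 = 1782)
R/I(s(-2, 6)) = 1782/((-(-25)*6/2)) = 1782/((-½*(-150))) = 1782/75 = 1782*(1/75) = 594/25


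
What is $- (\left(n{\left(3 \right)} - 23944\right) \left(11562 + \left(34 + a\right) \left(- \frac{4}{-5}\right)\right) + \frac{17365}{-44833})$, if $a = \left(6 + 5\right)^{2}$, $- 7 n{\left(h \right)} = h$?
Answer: $\frac{87814493433173}{313831} \approx 2.7981 \cdot 10^{8}$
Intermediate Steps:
$n{\left(h \right)} = - \frac{h}{7}$
$a = 121$ ($a = 11^{2} = 121$)
$- (\left(n{\left(3 \right)} - 23944\right) \left(11562 + \left(34 + a\right) \left(- \frac{4}{-5}\right)\right) + \frac{17365}{-44833}) = - (\left(\left(- \frac{1}{7}\right) 3 - 23944\right) \left(11562 + \left(34 + 121\right) \left(- \frac{4}{-5}\right)\right) + \frac{17365}{-44833}) = - (\left(- \frac{3}{7} - 23944\right) \left(11562 + 155 \left(\left(-4\right) \left(- \frac{1}{5}\right)\right)\right) + 17365 \left(- \frac{1}{44833}\right)) = - (- \frac{167611 \left(11562 + 155 \cdot \frac{4}{5}\right)}{7} - \frac{17365}{44833}) = - (- \frac{167611 \left(11562 + 124\right)}{7} - \frac{17365}{44833}) = - (\left(- \frac{167611}{7}\right) 11686 - \frac{17365}{44833}) = - (- \frac{1958702146}{7} - \frac{17365}{44833}) = \left(-1\right) \left(- \frac{87814493433173}{313831}\right) = \frac{87814493433173}{313831}$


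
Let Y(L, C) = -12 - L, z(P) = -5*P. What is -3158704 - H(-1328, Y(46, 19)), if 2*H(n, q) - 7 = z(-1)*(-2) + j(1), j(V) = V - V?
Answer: -6317405/2 ≈ -3.1587e+6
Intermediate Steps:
j(V) = 0
H(n, q) = -3/2 (H(n, q) = 7/2 + (-5*(-1)*(-2) + 0)/2 = 7/2 + (5*(-2) + 0)/2 = 7/2 + (-10 + 0)/2 = 7/2 + (1/2)*(-10) = 7/2 - 5 = -3/2)
-3158704 - H(-1328, Y(46, 19)) = -3158704 - 1*(-3/2) = -3158704 + 3/2 = -6317405/2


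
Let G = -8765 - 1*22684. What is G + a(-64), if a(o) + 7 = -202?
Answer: -31658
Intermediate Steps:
G = -31449 (G = -8765 - 22684 = -31449)
a(o) = -209 (a(o) = -7 - 202 = -209)
G + a(-64) = -31449 - 209 = -31658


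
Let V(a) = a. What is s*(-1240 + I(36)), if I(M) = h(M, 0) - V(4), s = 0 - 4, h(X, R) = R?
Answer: 4976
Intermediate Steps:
s = -4
I(M) = -4 (I(M) = 0 - 1*4 = 0 - 4 = -4)
s*(-1240 + I(36)) = -4*(-1240 - 4) = -4*(-1244) = 4976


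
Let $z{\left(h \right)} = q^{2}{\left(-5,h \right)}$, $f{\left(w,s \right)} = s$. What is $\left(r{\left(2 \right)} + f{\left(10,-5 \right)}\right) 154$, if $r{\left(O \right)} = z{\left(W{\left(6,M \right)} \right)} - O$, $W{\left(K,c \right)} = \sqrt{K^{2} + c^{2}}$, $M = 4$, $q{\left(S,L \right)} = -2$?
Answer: $-462$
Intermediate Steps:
$z{\left(h \right)} = 4$ ($z{\left(h \right)} = \left(-2\right)^{2} = 4$)
$r{\left(O \right)} = 4 - O$
$\left(r{\left(2 \right)} + f{\left(10,-5 \right)}\right) 154 = \left(\left(4 - 2\right) - 5\right) 154 = \left(2 - 5\right) 154 = \left(-3\right) 154 = -462$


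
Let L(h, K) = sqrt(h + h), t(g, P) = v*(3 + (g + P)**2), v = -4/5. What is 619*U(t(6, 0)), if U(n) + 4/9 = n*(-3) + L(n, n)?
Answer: 2594848/45 + 1238*I*sqrt(390)/5 ≈ 57663.0 + 4889.7*I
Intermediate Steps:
v = -4/5 (v = -4*1/5 = -4/5 ≈ -0.80000)
t(g, P) = -12/5 - 4*(P + g)**2/5 (t(g, P) = -4*(3 + (g + P)**2)/5 = -4*(3 + (P + g)**2)/5 = -12/5 - 4*(P + g)**2/5)
L(h, K) = sqrt(2)*sqrt(h) (L(h, K) = sqrt(2*h) = sqrt(2)*sqrt(h))
U(n) = -4/9 - 3*n + sqrt(2)*sqrt(n) (U(n) = -4/9 + (n*(-3) + sqrt(2)*sqrt(n)) = -4/9 + (-3*n + sqrt(2)*sqrt(n)) = -4/9 - 3*n + sqrt(2)*sqrt(n))
619*U(t(6, 0)) = 619*(-4/9 - 3*(-12/5 - 4*(0 + 6)**2/5) + sqrt(2)*sqrt(-12/5 - 4*(0 + 6)**2/5)) = 619*(-4/9 - 3*(-12/5 - 4/5*6**2) + sqrt(2)*sqrt(-12/5 - 4/5*6**2)) = 619*(-4/9 - 3*(-12/5 - 4/5*36) + sqrt(2)*sqrt(-12/5 - 4/5*36)) = 619*(-4/9 - 3*(-12/5 - 144/5) + sqrt(2)*sqrt(-12/5 - 144/5)) = 619*(-4/9 - 3*(-156/5) + sqrt(2)*sqrt(-156/5)) = 619*(-4/9 + 468/5 + sqrt(2)*(2*I*sqrt(195)/5)) = 619*(-4/9 + 468/5 + 2*I*sqrt(390)/5) = 619*(4192/45 + 2*I*sqrt(390)/5) = 2594848/45 + 1238*I*sqrt(390)/5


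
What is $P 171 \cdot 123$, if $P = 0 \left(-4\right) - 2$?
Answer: $-42066$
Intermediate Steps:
$P = -2$ ($P = 0 - 2 = -2$)
$P 171 \cdot 123 = \left(-2\right) 171 \cdot 123 = \left(-342\right) 123 = -42066$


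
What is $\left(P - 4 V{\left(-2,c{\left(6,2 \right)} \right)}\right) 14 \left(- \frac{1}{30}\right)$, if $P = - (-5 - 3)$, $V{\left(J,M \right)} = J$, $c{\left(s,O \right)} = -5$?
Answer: $- \frac{112}{15} \approx -7.4667$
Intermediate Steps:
$P = 8$ ($P = \left(-1\right) \left(-8\right) = 8$)
$\left(P - 4 V{\left(-2,c{\left(6,2 \right)} \right)}\right) 14 \left(- \frac{1}{30}\right) = \left(8 - -8\right) 14 \left(- \frac{1}{30}\right) = \left(8 + 8\right) 14 \left(\left(-1\right) \frac{1}{30}\right) = 16 \cdot 14 \left(- \frac{1}{30}\right) = 224 \left(- \frac{1}{30}\right) = - \frac{112}{15}$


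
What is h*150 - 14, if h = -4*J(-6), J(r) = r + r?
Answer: 7186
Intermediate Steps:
J(r) = 2*r
h = 48 (h = -8*(-6) = -4*(-12) = 48)
h*150 - 14 = 48*150 - 14 = 7200 - 14 = 7186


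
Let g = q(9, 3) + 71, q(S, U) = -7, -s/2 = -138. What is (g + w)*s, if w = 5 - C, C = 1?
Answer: 18768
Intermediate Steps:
s = 276 (s = -2*(-138) = 276)
g = 64 (g = -7 + 71 = 64)
w = 4 (w = 5 - 1*1 = 5 - 1 = 4)
(g + w)*s = (64 + 4)*276 = 68*276 = 18768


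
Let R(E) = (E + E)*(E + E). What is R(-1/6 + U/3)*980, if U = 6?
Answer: 118580/9 ≈ 13176.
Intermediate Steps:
R(E) = 4*E² (R(E) = (2*E)*(2*E) = 4*E²)
R(-1/6 + U/3)*980 = (4*(-1/6 + 6/3)²)*980 = (4*(-1*⅙ + 6*(⅓))²)*980 = (4*(-⅙ + 2)²)*980 = (4*(11/6)²)*980 = (4*(121/36))*980 = (121/9)*980 = 118580/9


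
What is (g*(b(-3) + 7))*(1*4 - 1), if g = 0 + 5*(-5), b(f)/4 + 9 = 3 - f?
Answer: 375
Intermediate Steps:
b(f) = -24 - 4*f (b(f) = -36 + 4*(3 - f) = -36 + (12 - 4*f) = -24 - 4*f)
g = -25 (g = 0 - 25 = -25)
(g*(b(-3) + 7))*(1*4 - 1) = (-25*((-24 - 4*(-3)) + 7))*(1*4 - 1) = (-25*((-24 + 12) + 7))*(4 - 1) = -25*(-12 + 7)*3 = -25*(-5)*3 = 125*3 = 375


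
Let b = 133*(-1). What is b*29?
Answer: -3857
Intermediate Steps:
b = -133
b*29 = -133*29 = -3857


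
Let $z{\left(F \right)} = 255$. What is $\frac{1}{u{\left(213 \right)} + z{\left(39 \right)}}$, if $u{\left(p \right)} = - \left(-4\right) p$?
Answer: $\frac{1}{1107} \approx 0.00090334$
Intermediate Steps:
$u{\left(p \right)} = 4 p$
$\frac{1}{u{\left(213 \right)} + z{\left(39 \right)}} = \frac{1}{4 \cdot 213 + 255} = \frac{1}{852 + 255} = \frac{1}{1107}$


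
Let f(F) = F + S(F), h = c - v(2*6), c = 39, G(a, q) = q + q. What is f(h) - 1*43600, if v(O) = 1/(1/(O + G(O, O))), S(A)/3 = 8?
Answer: -43573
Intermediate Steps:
G(a, q) = 2*q
S(A) = 24 (S(A) = 3*8 = 24)
v(O) = 3*O (v(O) = 1/(1/(O + 2*O)) = 1/(1/(3*O)) = 3*O)
h = 3 (h = 39 - 3*2*6 = 39 - 3*12 = 39 - 1*36 = 39 - 36 = 3)
f(F) = 24 + F (f(F) = F + 24 = 24 + F)
f(h) - 1*43600 = (24 + 3) - 1*43600 = 27 - 43600 = -43573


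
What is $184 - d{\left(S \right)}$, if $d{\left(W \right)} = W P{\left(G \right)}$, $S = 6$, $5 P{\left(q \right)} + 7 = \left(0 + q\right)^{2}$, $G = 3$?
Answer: $\frac{908}{5} \approx 181.6$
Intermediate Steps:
$P{\left(q \right)} = - \frac{7}{5} + \frac{q^{2}}{5}$ ($P{\left(q \right)} = - \frac{7}{5} + \frac{\left(0 + q\right)^{2}}{5} = - \frac{7}{5} + \frac{q^{2}}{5}$)
$d{\left(W \right)} = \frac{2 W}{5}$ ($d{\left(W \right)} = W \left(- \frac{7}{5} + \frac{3^{2}}{5}\right) = W \left(- \frac{7}{5} + \frac{1}{5} \cdot 9\right) = W \left(- \frac{7}{5} + \frac{9}{5}\right) = W \frac{2}{5} = \frac{2 W}{5}$)
$184 - d{\left(S \right)} = 184 - \frac{2}{5} \cdot 6 = 184 - \frac{12}{5} = \frac{908}{5}$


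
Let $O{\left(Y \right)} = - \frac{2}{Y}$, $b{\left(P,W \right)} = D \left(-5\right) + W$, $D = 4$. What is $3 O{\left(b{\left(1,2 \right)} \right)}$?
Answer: $\frac{1}{3} \approx 0.33333$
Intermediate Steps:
$b{\left(P,W \right)} = -20 + W$ ($b{\left(P,W \right)} = 4 \left(-5\right) + W = -20 + W$)
$3 O{\left(b{\left(1,2 \right)} \right)} = 3 \left(- \frac{2}{-20 + 2}\right) = 3 \left(- \frac{2}{-18}\right) = 3 \left(\left(-2\right) \left(- \frac{1}{18}\right)\right) = 3 \cdot \frac{1}{9} = \frac{1}{3}$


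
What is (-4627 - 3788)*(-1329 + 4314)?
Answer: -25118775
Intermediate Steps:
(-4627 - 3788)*(-1329 + 4314) = -8415*2985 = -25118775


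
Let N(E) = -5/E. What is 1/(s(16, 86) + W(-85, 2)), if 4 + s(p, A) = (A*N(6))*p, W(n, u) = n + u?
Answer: -3/3701 ≈ -0.00081059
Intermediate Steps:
s(p, A) = -4 - 5*A*p/6 (s(p, A) = -4 + (A*(-5/6))*p = -4 + (-5*A/6)*p = -4 - 5*A*p/6)
1/(s(16, 86) + W(-85, 2)) = 1/((-4 - 5/6*86*16) + (-85 + 2)) = 1/((-4 - 3440/3) - 83) = 1/(-3452/3 - 83) = 1/(-3701/3) = -3/3701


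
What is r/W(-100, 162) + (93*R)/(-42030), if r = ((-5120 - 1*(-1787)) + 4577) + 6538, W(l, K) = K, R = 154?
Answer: 3007012/63045 ≈ 47.696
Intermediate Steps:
r = 7782 (r = ((-5120 + 1787) + 4577) + 6538 = (-3333 + 4577) + 6538 = 1244 + 6538 = 7782)
r/W(-100, 162) + (93*R)/(-42030) = 7782/162 + (93*154)/(-42030) = 7782*(1/162) + 14322*(-1/42030) = 1297/27 - 2387/7005 = 3007012/63045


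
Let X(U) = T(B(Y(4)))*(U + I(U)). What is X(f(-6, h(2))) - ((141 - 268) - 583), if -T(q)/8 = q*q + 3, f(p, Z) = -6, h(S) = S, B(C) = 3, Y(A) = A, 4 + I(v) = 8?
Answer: 902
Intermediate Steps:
I(v) = 4 (I(v) = -4 + 8 = 4)
T(q) = -24 - 8*q**2 (T(q) = -8*(q*q + 3) = -8*(q**2 + 3) = -8*(3 + q**2) = -24 - 8*q**2)
X(U) = -384 - 96*U (X(U) = (-24 - 8*3**2)*(U + 4) = (-24 - 8*9)*(4 + U) = (-24 - 72)*(4 + U) = -96*(4 + U) = -384 - 96*U)
X(f(-6, h(2))) - ((141 - 268) - 583) = (-384 - 96*(-6)) - ((141 - 268) - 583) = (-384 + 576) - (-127 - 583) = 192 - 1*(-710) = 192 + 710 = 902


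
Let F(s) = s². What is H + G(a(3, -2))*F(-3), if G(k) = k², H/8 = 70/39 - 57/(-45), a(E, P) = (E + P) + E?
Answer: 10952/65 ≈ 168.49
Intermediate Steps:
a(E, P) = P + 2*E
H = 1592/65 (H = 8*(70/39 - 57/(-45)) = 8*(70*(1/39) - 57*(-1/45)) = 8*(70/39 + 19/15) = 8*(199/65) = 1592/65 ≈ 24.492)
H + G(a(3, -2))*F(-3) = 1592/65 + (-2 + 2*3)²*(-3)² = 1592/65 + (-2 + 6)²*9 = 1592/65 + 4²*9 = 1592/65 + 16*9 = 1592/65 + 144 = 10952/65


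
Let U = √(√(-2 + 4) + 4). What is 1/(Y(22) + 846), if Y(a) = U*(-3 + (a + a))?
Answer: 1/(846 + 41*√(4 + √2)) ≈ 0.0010622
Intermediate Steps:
U = √(4 + √2) (U = √(√2 + 4) = √(4 + √2) ≈ 2.3268)
Y(a) = √(4 + √2)*(-3 + 2*a) (Y(a) = √(4 + √2)*(-3 + (a + a)) = √(4 + √2)*(-3 + 2*a))
1/(Y(22) + 846) = 1/(√(4 + √2)*(-3 + 2*22) + 846) = 1/(√(4 + √2)*(-3 + 44) + 846) = 1/(√(4 + √2)*41 + 846) = 1/(41*√(4 + √2) + 846) = 1/(846 + 41*√(4 + √2))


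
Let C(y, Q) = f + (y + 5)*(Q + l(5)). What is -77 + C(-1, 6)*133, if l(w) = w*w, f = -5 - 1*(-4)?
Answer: 16282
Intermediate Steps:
f = -1 (f = -5 + 4 = -1)
l(w) = w²
C(y, Q) = -1 + (5 + y)*(25 + Q) (C(y, Q) = -1 + (y + 5)*(Q + 5²) = -1 + (5 + y)*(Q + 25) = -1 + (5 + y)*(25 + Q))
-77 + C(-1, 6)*133 = -77 + (124 + 5*6 + 25*(-1) + 6*(-1))*133 = -77 + (124 + 30 - 25 - 6)*133 = -77 + 123*133 = -77 + 16359 = 16282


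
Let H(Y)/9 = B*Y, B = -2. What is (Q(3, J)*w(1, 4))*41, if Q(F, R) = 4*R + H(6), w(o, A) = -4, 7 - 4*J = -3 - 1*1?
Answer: 15908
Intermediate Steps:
J = 11/4 (J = 7/4 - (-3 - 1*1)/4 = 7/4 - (-3 - 1)/4 = 7/4 - ¼*(-4) = 7/4 + 1 = 11/4 ≈ 2.7500)
H(Y) = -18*Y (H(Y) = 9*(-2*Y) = -18*Y)
Q(F, R) = -108 + 4*R (Q(F, R) = 4*R - 18*6 = 4*R - 108 = -108 + 4*R)
(Q(3, J)*w(1, 4))*41 = ((-108 + 4*(11/4))*(-4))*41 = ((-108 + 11)*(-4))*41 = -97*(-4)*41 = 388*41 = 15908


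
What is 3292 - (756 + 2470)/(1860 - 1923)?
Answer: 210622/63 ≈ 3343.2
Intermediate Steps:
3292 - (756 + 2470)/(1860 - 1923) = 3292 - 3226/(-63) = 3292 - 3226*(-1)/63 = 3292 - 1*(-3226/63) = 3292 + 3226/63 = 210622/63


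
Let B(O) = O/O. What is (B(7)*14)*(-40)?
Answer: -560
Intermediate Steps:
B(O) = 1
(B(7)*14)*(-40) = (1*14)*(-40) = 14*(-40) = -560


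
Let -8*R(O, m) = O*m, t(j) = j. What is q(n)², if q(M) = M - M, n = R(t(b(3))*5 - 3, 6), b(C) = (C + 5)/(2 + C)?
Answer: 0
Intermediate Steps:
b(C) = (5 + C)/(2 + C)
R(O, m) = -O*m/8
n = -15/4 (n = -⅛*(((5 + 3)/(2 + 3))*5 - 3)*6 = -⅛*((8/5)*5 - 3)*6 = -⅛*(8 - 3)*6 = -⅛*5*6 = -15/4 ≈ -3.7500)
q(M) = 0
q(n)² = 0² = 0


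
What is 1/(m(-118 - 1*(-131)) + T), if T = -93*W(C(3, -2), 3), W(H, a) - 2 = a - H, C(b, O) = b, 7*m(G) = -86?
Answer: -7/1388 ≈ -0.0050432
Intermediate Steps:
m(G) = -86/7 (m(G) = (1/7)*(-86) = -86/7)
W(H, a) = 2 + a - H (W(H, a) = 2 + (a - H) = 2 + a - H)
T = -186 (T = -93*(2 + 3 - 1*3) = -93*(2 + 3 - 3) = -93*2 = -186)
1/(m(-118 - 1*(-131)) + T) = 1/(-86/7 - 186) = 1/(-1388/7) = -7/1388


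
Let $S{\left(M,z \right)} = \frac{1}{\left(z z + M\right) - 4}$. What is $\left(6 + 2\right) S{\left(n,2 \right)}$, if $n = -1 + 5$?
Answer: $2$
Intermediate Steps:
$n = 4$
$S{\left(M,z \right)} = \frac{1}{-4 + M + z^{2}}$ ($S{\left(M,z \right)} = \frac{1}{\left(z^{2} + M\right) - 4} = \frac{1}{\left(M + z^{2}\right) - 4} = \frac{1}{-4 + M + z^{2}}$)
$\left(6 + 2\right) S{\left(n,2 \right)} = \frac{6 + 2}{-4 + 4 + 2^{2}} = \frac{8}{-4 + 4 + 4} = \frac{8}{4} = 8 \cdot \frac{1}{4} = 2$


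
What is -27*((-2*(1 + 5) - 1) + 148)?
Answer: -3645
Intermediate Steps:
-27*((-2*(1 + 5) - 1) + 148) = -27*((-2*6 - 1) + 148) = -27*((-12 - 1) + 148) = -27*(-13 + 148) = -27*135 = -3645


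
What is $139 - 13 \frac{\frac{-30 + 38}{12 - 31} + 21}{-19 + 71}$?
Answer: $\frac{10173}{76} \approx 133.86$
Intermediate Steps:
$139 - 13 \frac{\frac{-30 + 38}{12 - 31} + 21}{-19 + 71} = 139 - 13 \frac{\frac{8}{-19} + 21}{52} = 139 - 13 \left(8 \left(- \frac{1}{19}\right) + 21\right) \frac{1}{52} = 139 - 13 \left(- \frac{8}{19} + 21\right) \frac{1}{52} = 139 - 13 \cdot \frac{391}{19} \cdot \frac{1}{52} = 139 - \frac{391}{76} = \frac{10173}{76}$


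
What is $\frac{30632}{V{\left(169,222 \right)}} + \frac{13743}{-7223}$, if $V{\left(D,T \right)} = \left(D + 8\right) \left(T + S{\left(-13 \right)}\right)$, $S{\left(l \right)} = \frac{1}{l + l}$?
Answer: $- \frac{8285392645}{7378056141} \approx -1.123$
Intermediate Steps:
$S{\left(l \right)} = \frac{1}{2 l}$
$V{\left(D,T \right)} = \left(8 + D\right) \left(- \frac{1}{26} + T\right)$ ($V{\left(D,T \right)} = \left(D + 8\right) \left(T + \frac{1}{2 \left(-13\right)}\right) = \left(8 + D\right) \left(T + \frac{1}{2} \left(- \frac{1}{13}\right)\right) = \left(8 + D\right) \left(T - \frac{1}{26}\right) = \left(8 + D\right) \left(- \frac{1}{26} + T\right)$)
$\frac{30632}{V{\left(169,222 \right)}} + \frac{13743}{-7223} = \frac{30632}{- \frac{4}{13} + 8 \cdot 222 - \frac{13}{2} + 169 \cdot 222} + \frac{13743}{-7223} = \frac{30632}{- \frac{4}{13} + 1776 - \frac{13}{2} + 37518} + 13743 \left(- \frac{1}{7223}\right) = \frac{30632}{\frac{1021467}{26}} - \frac{13743}{7223} = 30632 \cdot \frac{26}{1021467} - \frac{13743}{7223} = \frac{796432}{1021467} - \frac{13743}{7223} = - \frac{8285392645}{7378056141}$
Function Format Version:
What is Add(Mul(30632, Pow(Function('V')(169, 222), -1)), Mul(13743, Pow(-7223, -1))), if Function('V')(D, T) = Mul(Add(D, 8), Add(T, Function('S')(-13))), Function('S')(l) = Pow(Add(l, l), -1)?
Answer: Rational(-8285392645, 7378056141) ≈ -1.1230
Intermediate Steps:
Function('S')(l) = Mul(Rational(1, 2), Pow(l, -1)) (Function('S')(l) = Pow(Mul(2, l), -1) = Mul(Rational(1, 2), Pow(l, -1)))
Function('V')(D, T) = Mul(Add(8, D), Add(Rational(-1, 26), T)) (Function('V')(D, T) = Mul(Add(D, 8), Add(T, Mul(Rational(1, 2), Pow(-13, -1)))) = Mul(Add(8, D), Add(T, Mul(Rational(1, 2), Rational(-1, 13)))) = Mul(Add(8, D), Add(T, Rational(-1, 26))) = Mul(Add(8, D), Add(Rational(-1, 26), T)))
Add(Mul(30632, Pow(Function('V')(169, 222), -1)), Mul(13743, Pow(-7223, -1))) = Add(Mul(30632, Pow(Add(Rational(-4, 13), Mul(8, 222), Mul(Rational(-1, 26), 169), Mul(169, 222)), -1)), Mul(13743, Pow(-7223, -1))) = Add(Mul(30632, Pow(Add(Rational(-4, 13), 1776, Rational(-13, 2), 37518), -1)), Mul(13743, Rational(-1, 7223))) = Add(Mul(30632, Pow(Rational(1021467, 26), -1)), Rational(-13743, 7223)) = Add(Mul(30632, Rational(26, 1021467)), Rational(-13743, 7223)) = Add(Rational(796432, 1021467), Rational(-13743, 7223)) = Rational(-8285392645, 7378056141)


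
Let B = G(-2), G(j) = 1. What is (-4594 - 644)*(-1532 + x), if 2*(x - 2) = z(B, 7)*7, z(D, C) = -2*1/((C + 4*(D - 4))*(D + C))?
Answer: 160264467/20 ≈ 8.0132e+6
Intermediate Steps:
B = 1
z(D, C) = -2/((C + D)*(-16 + C + 4*D)) (z(D, C) = -2*1/((C + D)*(C + 4*(-4 + D))) = -2*1/((C + D)*(C + (-16 + 4*D))) = -2*1/((C + D)*(-16 + C + 4*D)) = -2/((C + D)*(-16 + C + 4*D)))
x = 87/40 (x = 2 + (-2/(7² - 16*7 - 16*1 + 4*1² + 5*7*1)*7)/2 = 2 + (-2/(49 - 112 - 16 + 4*1 + 35)*7)/2 = 2 + (-2/(49 - 112 - 16 + 4 + 35)*7)/2 = 2 + (-2/(-40)*7)/2 = 2 + (-2*(-1/40)*7)/2 = 2 + ((1/20)*7)/2 = 2 + (½)*(7/20) = 2 + 7/40 = 87/40 ≈ 2.1750)
(-4594 - 644)*(-1532 + x) = (-4594 - 644)*(-1532 + 87/40) = -5238*(-61193/40) = 160264467/20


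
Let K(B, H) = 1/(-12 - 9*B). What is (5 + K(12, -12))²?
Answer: 358801/14400 ≈ 24.917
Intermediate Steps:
(5 + K(12, -12))² = (5 - 1/(12 + 9*12))² = (5 - 1/(12 + 108))² = (5 - 1/120)² = (599/120)² = 358801/14400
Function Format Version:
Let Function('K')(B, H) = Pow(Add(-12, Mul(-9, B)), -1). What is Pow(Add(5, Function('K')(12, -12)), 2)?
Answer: Rational(358801, 14400) ≈ 24.917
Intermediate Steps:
Pow(Add(5, Function('K')(12, -12)), 2) = Pow(Add(5, Mul(-1, Pow(Add(12, Mul(9, 12)), -1))), 2) = Pow(Add(5, Mul(-1, Pow(Add(12, 108), -1))), 2) = Pow(Add(5, Mul(-1, Pow(120, -1))), 2) = Pow(Add(5, Mul(-1, Rational(1, 120))), 2) = Pow(Add(5, Rational(-1, 120)), 2) = Pow(Rational(599, 120), 2) = Rational(358801, 14400)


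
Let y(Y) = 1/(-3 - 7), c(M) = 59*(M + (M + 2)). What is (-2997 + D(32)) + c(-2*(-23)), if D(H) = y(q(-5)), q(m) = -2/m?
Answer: 25489/10 ≈ 2548.9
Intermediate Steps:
c(M) = 118 + 118*M (c(M) = 59*(M + (2 + M)) = 59*(2 + 2*M) = 118 + 118*M)
y(Y) = -1/10 (y(Y) = 1/(-10) = -1/10)
D(H) = -1/10
(-2997 + D(32)) + c(-2*(-23)) = (-2997 - 1/10) + (118 + 118*(-2*(-23))) = -29971/10 + (118 + 118*46) = -29971/10 + (118 + 5428) = -29971/10 + 5546 = 25489/10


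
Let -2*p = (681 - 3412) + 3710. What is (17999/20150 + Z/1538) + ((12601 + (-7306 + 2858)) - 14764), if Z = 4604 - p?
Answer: -204749201213/30990700 ≈ -6606.8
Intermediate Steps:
p = -979/2 (p = -((681 - 3412) + 3710)/2 = -(-2731 + 3710)/2 = -½*979 = -979/2 ≈ -489.50)
Z = 10187/2 (Z = 4604 - 1*(-979/2) = 4604 + 979/2 = 10187/2 ≈ 5093.5)
(17999/20150 + Z/1538) + ((12601 + (-7306 + 2858)) - 14764) = (17999/20150 + (10187/2)/1538) + ((12601 + (-7306 + 2858)) - 14764) = (17999*(1/20150) + (10187/2)*(1/1538)) + ((12601 - 4448) - 14764) = (17999/20150 + 10187/3076) + (8153 - 14764) = 130316487/30990700 - 6611 = -204749201213/30990700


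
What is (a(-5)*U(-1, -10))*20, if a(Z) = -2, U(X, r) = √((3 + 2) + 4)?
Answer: -120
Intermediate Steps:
U(X, r) = 3 (U(X, r) = √(5 + 4) = √9 = 3)
(a(-5)*U(-1, -10))*20 = -2*3*20 = -6*20 = -120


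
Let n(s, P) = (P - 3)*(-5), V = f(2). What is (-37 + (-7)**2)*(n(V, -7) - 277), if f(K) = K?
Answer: -2724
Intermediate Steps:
V = 2
n(s, P) = 15 - 5*P (n(s, P) = (-3 + P)*(-5) = 15 - 5*P)
(-37 + (-7)**2)*(n(V, -7) - 277) = (-37 + (-7)**2)*((15 - 5*(-7)) - 277) = (-37 + 49)*((15 + 35) - 277) = 12*(50 - 277) = 12*(-227) = -2724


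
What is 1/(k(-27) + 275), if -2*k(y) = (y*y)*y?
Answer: 2/20233 ≈ 9.8848e-5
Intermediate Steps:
k(y) = -y³/2 (k(y) = -y*y*y/2 = -y²*y/2 = -y³/2)
1/(k(-27) + 275) = 1/(-½*(-27)³ + 275) = 1/(-½*(-19683) + 275) = 1/(19683/2 + 275) = 1/(20233/2) = 2/20233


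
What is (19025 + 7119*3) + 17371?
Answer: 57753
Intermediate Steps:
(19025 + 7119*3) + 17371 = (19025 + 21357) + 17371 = 40382 + 17371 = 57753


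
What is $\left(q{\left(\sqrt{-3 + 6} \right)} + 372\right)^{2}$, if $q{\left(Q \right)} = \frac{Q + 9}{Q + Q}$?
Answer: $138763 + \frac{2235 \sqrt{3}}{2} \approx 1.407 \cdot 10^{5}$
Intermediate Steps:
$q{\left(Q \right)} = \frac{9 + Q}{2 Q}$
$\left(q{\left(\sqrt{-3 + 6} \right)} + 372\right)^{2} = \left(\frac{9 + \sqrt{-3 + 6}}{2 \sqrt{-3 + 6}} + 372\right)^{2} = \left(\frac{9 + \sqrt{3}}{2 \sqrt{3}} + 372\right)^{2} = \left(\frac{\frac{\sqrt{3}}{3} \left(9 + \sqrt{3}\right)}{2} + 372\right)^{2} = \left(\frac{\sqrt{3} \left(9 + \sqrt{3}\right)}{6} + 372\right)^{2} = \left(372 + \frac{\sqrt{3} \left(9 + \sqrt{3}\right)}{6}\right)^{2}$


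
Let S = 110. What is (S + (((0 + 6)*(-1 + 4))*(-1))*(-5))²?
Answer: 40000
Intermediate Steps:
(S + (((0 + 6)*(-1 + 4))*(-1))*(-5))² = (110 + (((0 + 6)*(-1 + 4))*(-1))*(-5))² = (110 + ((6*3)*(-1))*(-5))² = (110 + (18*(-1))*(-5))² = (110 - 18*(-5))² = (110 + 90)² = 200² = 40000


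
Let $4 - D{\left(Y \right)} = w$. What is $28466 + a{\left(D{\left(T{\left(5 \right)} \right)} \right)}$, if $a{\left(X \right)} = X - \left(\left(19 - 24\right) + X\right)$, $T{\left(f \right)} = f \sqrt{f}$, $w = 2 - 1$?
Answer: $28471$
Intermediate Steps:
$w = 1$
$T{\left(f \right)} = f^{\frac{3}{2}}$
$D{\left(Y \right)} = 3$ ($D{\left(Y \right)} = 4 - 1 = 3$)
$a{\left(X \right)} = 5$ ($a{\left(X \right)} = X - \left(-5 + X\right) = 5$)
$28466 + a{\left(D{\left(T{\left(5 \right)} \right)} \right)} = 28466 + 5 = 28471$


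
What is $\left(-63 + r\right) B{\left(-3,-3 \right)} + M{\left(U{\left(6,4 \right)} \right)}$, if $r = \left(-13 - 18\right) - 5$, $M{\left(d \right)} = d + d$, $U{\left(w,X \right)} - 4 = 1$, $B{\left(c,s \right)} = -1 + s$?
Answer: $406$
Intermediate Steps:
$U{\left(w,X \right)} = 5$ ($U{\left(w,X \right)} = 4 + 1 = 5$)
$M{\left(d \right)} = 2 d$
$r = -36$ ($r = -31 - 5 = -36$)
$\left(-63 + r\right) B{\left(-3,-3 \right)} + M{\left(U{\left(6,4 \right)} \right)} = \left(-63 - 36\right) \left(-1 - 3\right) + 2 \cdot 5 = \left(-99\right) \left(-4\right) + 10 = 396 + 10 = 406$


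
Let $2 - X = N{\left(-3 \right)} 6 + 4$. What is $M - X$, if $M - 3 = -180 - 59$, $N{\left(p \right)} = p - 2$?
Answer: $-264$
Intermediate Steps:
$N{\left(p \right)} = -2 + p$
$M = -236$ ($M = 3 - 239 = -236$)
$X = 28$ ($X = 2 - \left(\left(-2 - 3\right) 6 + 4\right) = 2 - \left(\left(-5\right) 6 + 4\right) = 2 - \left(-30 + 4\right) = 2 - -26 = 2 + 26 = 28$)
$M - X = -236 - 28 = -264$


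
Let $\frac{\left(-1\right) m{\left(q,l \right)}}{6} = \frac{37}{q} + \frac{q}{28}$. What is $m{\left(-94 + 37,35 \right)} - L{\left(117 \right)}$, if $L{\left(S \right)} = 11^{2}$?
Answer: $- \frac{27901}{266} \approx -104.89$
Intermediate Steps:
$L{\left(S \right)} = 121$
$m{\left(q,l \right)} = - \frac{222}{q} - \frac{3 q}{14}$ ($m{\left(q,l \right)} = - 6 \left(\frac{37}{q} + \frac{q}{28}\right) = - \frac{222}{q} - \frac{3 q}{14}$)
$m{\left(-94 + 37,35 \right)} - L{\left(117 \right)} = \left(- \frac{222}{-94 + 37} - \frac{3 \left(-94 + 37\right)}{14}\right) - 121 = \left(- \frac{222}{-57} - - \frac{171}{14}\right) - 121 = \left(\left(-222\right) \left(- \frac{1}{57}\right) + \frac{171}{14}\right) - 121 = \left(\frac{74}{19} + \frac{171}{14}\right) - 121 = \frac{4285}{266} - 121 = - \frac{27901}{266}$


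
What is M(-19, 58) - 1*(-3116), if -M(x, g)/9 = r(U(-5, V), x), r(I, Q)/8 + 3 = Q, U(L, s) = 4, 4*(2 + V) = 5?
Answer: 4700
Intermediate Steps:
V = -¾ (V = -2 + (¼)*5 = -2 + 5/4 = -¾ ≈ -0.75000)
r(I, Q) = -24 + 8*Q
M(x, g) = 216 - 72*x (M(x, g) = -9*(-24 + 8*x) = 216 - 72*x)
M(-19, 58) - 1*(-3116) = (216 - 72*(-19)) - 1*(-3116) = (216 + 1368) + 3116 = 1584 + 3116 = 4700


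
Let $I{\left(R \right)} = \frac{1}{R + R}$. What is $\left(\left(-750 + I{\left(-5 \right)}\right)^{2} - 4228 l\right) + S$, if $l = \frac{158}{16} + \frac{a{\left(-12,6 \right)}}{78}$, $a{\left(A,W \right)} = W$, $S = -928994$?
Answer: $- \frac{530946937}{1300} \approx -4.0842 \cdot 10^{5}$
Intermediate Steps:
$I{\left(R \right)} = \frac{1}{2 R}$
$l = \frac{1035}{104}$ ($l = \frac{158}{16} + \frac{6}{78} = 158 \cdot \frac{1}{16} + 6 \cdot \frac{1}{78} = \frac{79}{8} + \frac{1}{13} = \frac{1035}{104} \approx 9.9519$)
$\left(\left(-750 + I{\left(-5 \right)}\right)^{2} - 4228 l\right) + S = \left(\left(-750 + \frac{1}{2 \left(-5\right)}\right)^{2} - \frac{1093995}{26}\right) - 928994 = \left(\left(-750 + \frac{1}{2} \left(- \frac{1}{5}\right)\right)^{2} - \frac{1093995}{26}\right) - 928994 = \left(\left(-750 - \frac{1}{10}\right)^{2} - \frac{1093995}{26}\right) - 928994 = \left(\left(- \frac{7501}{10}\right)^{2} - \frac{1093995}{26}\right) - 928994 = \left(\frac{56265001}{100} - \frac{1093995}{26}\right) - 928994 = \frac{676745263}{1300} - 928994 = - \frac{530946937}{1300}$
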